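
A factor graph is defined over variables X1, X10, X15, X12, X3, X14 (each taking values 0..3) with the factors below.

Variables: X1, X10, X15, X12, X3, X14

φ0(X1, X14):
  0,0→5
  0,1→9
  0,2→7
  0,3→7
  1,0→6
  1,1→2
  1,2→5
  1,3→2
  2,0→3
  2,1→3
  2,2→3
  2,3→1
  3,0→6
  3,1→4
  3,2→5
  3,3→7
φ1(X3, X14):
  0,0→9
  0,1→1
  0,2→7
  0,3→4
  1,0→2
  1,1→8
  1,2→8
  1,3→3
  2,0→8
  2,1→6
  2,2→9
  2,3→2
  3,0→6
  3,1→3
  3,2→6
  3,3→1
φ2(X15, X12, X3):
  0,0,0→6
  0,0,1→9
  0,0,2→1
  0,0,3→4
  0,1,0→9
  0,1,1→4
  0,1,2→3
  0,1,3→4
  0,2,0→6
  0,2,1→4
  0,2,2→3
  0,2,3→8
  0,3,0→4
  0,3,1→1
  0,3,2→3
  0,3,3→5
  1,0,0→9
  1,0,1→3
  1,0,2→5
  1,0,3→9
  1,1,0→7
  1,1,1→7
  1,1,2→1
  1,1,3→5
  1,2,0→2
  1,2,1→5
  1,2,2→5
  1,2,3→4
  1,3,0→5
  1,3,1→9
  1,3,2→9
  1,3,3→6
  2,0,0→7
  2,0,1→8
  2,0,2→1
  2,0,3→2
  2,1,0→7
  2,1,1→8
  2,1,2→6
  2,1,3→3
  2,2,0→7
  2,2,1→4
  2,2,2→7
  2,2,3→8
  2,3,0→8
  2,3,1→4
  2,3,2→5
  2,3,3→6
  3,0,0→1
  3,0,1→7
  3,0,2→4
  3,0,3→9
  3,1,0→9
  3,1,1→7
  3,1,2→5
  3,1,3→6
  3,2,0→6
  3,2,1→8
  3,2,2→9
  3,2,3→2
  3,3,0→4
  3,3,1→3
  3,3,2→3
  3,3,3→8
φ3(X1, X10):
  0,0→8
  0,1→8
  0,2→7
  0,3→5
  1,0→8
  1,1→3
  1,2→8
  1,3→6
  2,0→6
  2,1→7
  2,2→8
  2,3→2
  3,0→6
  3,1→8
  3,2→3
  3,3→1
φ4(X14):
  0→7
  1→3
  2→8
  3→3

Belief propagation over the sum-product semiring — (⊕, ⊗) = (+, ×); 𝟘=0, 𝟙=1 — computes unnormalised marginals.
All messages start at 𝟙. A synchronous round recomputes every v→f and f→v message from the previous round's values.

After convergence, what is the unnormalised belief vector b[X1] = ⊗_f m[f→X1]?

init: all messages = 𝟙 over 4 values
r1 m[φ0→X1] = [28, 15, 10, 22]
r1 m[φ0→X14] = [20, 18, 20, 17]
r1 m[φ1→X3] = [21, 21, 25, 16]
r1 m[φ1→X14] = [25, 18, 30, 10]
r1 m[φ2→X15] = [74, 91, 91, 91]
r1 m[φ2→X12] = [85, 91, 88, 83]
r1 m[φ2→X3] = [97, 91, 70, 89]
r1 m[φ3→X1] = [28, 25, 23, 18]
r1 m[φ3→X10] = [28, 26, 26, 14]
r1 m[φ4→X14] = [7, 3, 8, 3]
r1 m[X1→φ0] = [1, 1, 1, 1]
r1 m[X1→φ3] = [1, 1, 1, 1]
r1 m[X10→φ3] = [1, 1, 1, 1]
r1 m[X15→φ2] = [1, 1, 1, 1]
r1 m[X12→φ2] = [1, 1, 1, 1]
r1 m[X3→φ1] = [1, 1, 1, 1]
r1 m[X3→φ2] = [1, 1, 1, 1]
r1 m[X14→φ0] = [1, 1, 1, 1]
r1 m[X14→φ1] = [1, 1, 1, 1]
r1 m[X14→φ4] = [1, 1, 1, 1]
r2 m[φ0→X1] = [28, 15, 10, 22]
r2 m[φ0→X14] = [20, 18, 20, 17]
r2 m[φ1→X3] = [21, 21, 25, 16]
r2 m[φ1→X14] = [25, 18, 30, 10]
r2 m[φ2→X15] = [74, 91, 91, 91]
r2 m[φ2→X12] = [85, 91, 88, 83]
r2 m[φ2→X3] = [97, 91, 70, 89]
r2 m[φ3→X1] = [28, 25, 23, 18]
r2 m[φ3→X10] = [28, 26, 26, 14]
r2 m[φ4→X14] = [7, 3, 8, 3]
r2 m[X1→φ0] = [28, 25, 23, 18]
r2 m[X1→φ3] = [28, 15, 10, 22]
r2 m[X10→φ3] = [1, 1, 1, 1]
r2 m[X15→φ2] = [1, 1, 1, 1]
r2 m[X12→φ2] = [1, 1, 1, 1]
r2 m[X3→φ1] = [97, 91, 70, 89]
r2 m[X3→φ2] = [21, 21, 25, 16]
r2 m[X14→φ0] = [175, 54, 240, 30]
r2 m[X14→φ1] = [140, 54, 160, 51]
r2 m[X14→φ4] = [500, 324, 600, 170]
r3 m[φ0→X1] = [3251, 2418, 1437, 2676]
r3 m[φ0→X14] = [467, 443, 480, 395]
r3 m[φ1→X3] = [2638, 2145, 2986, 2013]
r3 m[φ1→X14] = [2149, 1512, 2571, 890]
r3 m[φ2→X15] = [1489, 1871, 1892, 1870]
r3 m[φ2→X12] = [1709, 1881, 1834, 1698]
r3 m[φ2→X3] = [97, 91, 70, 89]
r3 m[φ3→X1] = [28, 25, 23, 18]
r3 m[φ3→X10] = [536, 515, 462, 272]
r3 m[φ4→X14] = [7, 3, 8, 3]
r3 m[X1→φ0] = [28, 25, 23, 18]
r3 m[X1→φ3] = [28, 15, 10, 22]
r3 m[X10→φ3] = [1, 1, 1, 1]
r3 m[X15→φ2] = [1, 1, 1, 1]
r3 m[X12→φ2] = [1, 1, 1, 1]
r3 m[X3→φ1] = [97, 91, 70, 89]
r3 m[X3→φ2] = [21, 21, 25, 16]
r3 m[X14→φ0] = [175, 54, 240, 30]
r3 m[X14→φ1] = [140, 54, 160, 51]
r3 m[X14→φ4] = [500, 324, 600, 170]
r4 m[φ0→X1] = [3251, 2418, 1437, 2676]
r4 m[φ0→X14] = [467, 443, 480, 395]
r4 m[φ1→X3] = [2638, 2145, 2986, 2013]
r4 m[φ1→X14] = [2149, 1512, 2571, 890]
r4 m[φ2→X15] = [1489, 1871, 1892, 1870]
r4 m[φ2→X12] = [1709, 1881, 1834, 1698]
r4 m[φ2→X3] = [97, 91, 70, 89]
r4 m[φ3→X1] = [28, 25, 23, 18]
r4 m[φ3→X10] = [536, 515, 462, 272]
r4 m[φ4→X14] = [7, 3, 8, 3]
r4 m[X1→φ0] = [28, 25, 23, 18]
r4 m[X1→φ3] = [3251, 2418, 1437, 2676]
r4 m[X10→φ3] = [1, 1, 1, 1]
r4 m[X15→φ2] = [1, 1, 1, 1]
r4 m[X12→φ2] = [1, 1, 1, 1]
r4 m[X3→φ1] = [97, 91, 70, 89]
r4 m[X3→φ2] = [2638, 2145, 2986, 2013]
r4 m[X14→φ0] = [15043, 4536, 20568, 2670]
r4 m[X14→φ1] = [3269, 1329, 3840, 1185]
r4 m[X14→φ4] = [1003583, 669816, 1234080, 351550]
r5 m[φ0→X1] = [278705, 207510, 123111, 229932]
r5 m[φ0→X14] = [467, 443, 480, 395]
r5 m[φ1→X3] = [62370, 51445, 71056, 47826]
r5 m[φ1→X14] = [2149, 1512, 2571, 890]
r5 m[φ2→X15] = [176693, 220186, 222963, 219416]
r5 m[φ2→X12] = [199747, 221210, 216393, 201908]
r5 m[φ2→X3] = [97, 91, 70, 89]
r5 m[φ3→X1] = [28, 25, 23, 18]
r5 m[φ3→X10] = [70030, 64729, 61625, 36313]
r5 m[φ4→X14] = [7, 3, 8, 3]
r5 m[X1→φ0] = [28, 25, 23, 18]
r5 m[X1→φ3] = [3251, 2418, 1437, 2676]
r5 m[X10→φ3] = [1, 1, 1, 1]
r5 m[X15→φ2] = [1, 1, 1, 1]
r5 m[X12→φ2] = [1, 1, 1, 1]
r5 m[X3→φ1] = [97, 91, 70, 89]
r5 m[X3→φ2] = [2638, 2145, 2986, 2013]
r5 m[X14→φ0] = [15043, 4536, 20568, 2670]
r5 m[X14→φ1] = [3269, 1329, 3840, 1185]
r5 m[X14→φ4] = [1003583, 669816, 1234080, 351550]
r6 m[φ0→X1] = [278705, 207510, 123111, 229932]
r6 m[φ0→X14] = [467, 443, 480, 395]
r6 m[φ1→X3] = [62370, 51445, 71056, 47826]
r6 m[φ1→X14] = [2149, 1512, 2571, 890]
r6 m[φ2→X15] = [176693, 220186, 222963, 219416]
r6 m[φ2→X12] = [199747, 221210, 216393, 201908]
r6 m[φ2→X3] = [97, 91, 70, 89]
r6 m[φ3→X1] = [28, 25, 23, 18]
r6 m[φ3→X10] = [70030, 64729, 61625, 36313]
r6 m[φ4→X14] = [7, 3, 8, 3]
r6 m[X1→φ0] = [28, 25, 23, 18]
r6 m[X1→φ3] = [278705, 207510, 123111, 229932]
r6 m[X10→φ3] = [1, 1, 1, 1]
r6 m[X15→φ2] = [1, 1, 1, 1]
r6 m[X12→φ2] = [1, 1, 1, 1]
r6 m[X3→φ1] = [97, 91, 70, 89]
r6 m[X3→φ2] = [62370, 51445, 71056, 47826]
r6 m[X14→φ0] = [15043, 4536, 20568, 2670]
r6 m[X14→φ1] = [3269, 1329, 3840, 1185]
r6 m[X14→φ4] = [1003583, 669816, 1234080, 351550]
r7 m[φ0→X1] = [278705, 207510, 123111, 229932]
r7 m[φ0→X14] = [467, 443, 480, 395]
r7 m[φ1→X3] = [62370, 51445, 71056, 47826]
r7 m[φ1→X14] = [2149, 1512, 2571, 890]
r7 m[φ2→X15] = [4200166, 5238134, 5302168, 5221351]
r7 m[φ2→X12] = [4752965, 5260118, 5147631, 4801105]
r7 m[φ2→X3] = [97, 91, 70, 89]
r7 m[φ3→X1] = [28, 25, 23, 18]
r7 m[φ3→X10] = [6007978, 5553403, 5285699, 3114739]
r7 m[φ4→X14] = [7, 3, 8, 3]
r7 m[X1→φ0] = [28, 25, 23, 18]
r7 m[X1→φ3] = [278705, 207510, 123111, 229932]
r7 m[X10→φ3] = [1, 1, 1, 1]
r7 m[X15→φ2] = [1, 1, 1, 1]
r7 m[X12→φ2] = [1, 1, 1, 1]
r7 m[X3→φ1] = [97, 91, 70, 89]
r7 m[X3→φ2] = [62370, 51445, 71056, 47826]
r7 m[X14→φ0] = [15043, 4536, 20568, 2670]
r7 m[X14→φ1] = [3269, 1329, 3840, 1185]
r7 m[X14→φ4] = [1003583, 669816, 1234080, 351550]
r8 m[φ0→X1] = [278705, 207510, 123111, 229932]
r8 m[φ0→X14] = [467, 443, 480, 395]
r8 m[φ1→X3] = [62370, 51445, 71056, 47826]
r8 m[φ1→X14] = [2149, 1512, 2571, 890]
r8 m[φ2→X15] = [4200166, 5238134, 5302168, 5221351]
r8 m[φ2→X12] = [4752965, 5260118, 5147631, 4801105]
r8 m[φ2→X3] = [97, 91, 70, 89]
r8 m[φ3→X1] = [28, 25, 23, 18]
r8 m[φ3→X10] = [6007978, 5553403, 5285699, 3114739]
r8 m[φ4→X14] = [7, 3, 8, 3]
r8 m[X1→φ0] = [28, 25, 23, 18]
r8 m[X1→φ3] = [278705, 207510, 123111, 229932]
r8 m[X10→φ3] = [1, 1, 1, 1]
r8 m[X15→φ2] = [1, 1, 1, 1]
r8 m[X12→φ2] = [1, 1, 1, 1]
r8 m[X3→φ1] = [97, 91, 70, 89]
r8 m[X3→φ2] = [62370, 51445, 71056, 47826]
r8 m[X14→φ0] = [15043, 4536, 20568, 2670]
r8 m[X14→φ1] = [3269, 1329, 3840, 1185]
r8 m[X14→φ4] = [1003583, 669816, 1234080, 351550]
fixed point reached at round 8
b[X1] = ⊗ incoming = [7803740, 5187750, 2831553, 4138776]

b[X1] = [7803740, 5187750, 2831553, 4138776]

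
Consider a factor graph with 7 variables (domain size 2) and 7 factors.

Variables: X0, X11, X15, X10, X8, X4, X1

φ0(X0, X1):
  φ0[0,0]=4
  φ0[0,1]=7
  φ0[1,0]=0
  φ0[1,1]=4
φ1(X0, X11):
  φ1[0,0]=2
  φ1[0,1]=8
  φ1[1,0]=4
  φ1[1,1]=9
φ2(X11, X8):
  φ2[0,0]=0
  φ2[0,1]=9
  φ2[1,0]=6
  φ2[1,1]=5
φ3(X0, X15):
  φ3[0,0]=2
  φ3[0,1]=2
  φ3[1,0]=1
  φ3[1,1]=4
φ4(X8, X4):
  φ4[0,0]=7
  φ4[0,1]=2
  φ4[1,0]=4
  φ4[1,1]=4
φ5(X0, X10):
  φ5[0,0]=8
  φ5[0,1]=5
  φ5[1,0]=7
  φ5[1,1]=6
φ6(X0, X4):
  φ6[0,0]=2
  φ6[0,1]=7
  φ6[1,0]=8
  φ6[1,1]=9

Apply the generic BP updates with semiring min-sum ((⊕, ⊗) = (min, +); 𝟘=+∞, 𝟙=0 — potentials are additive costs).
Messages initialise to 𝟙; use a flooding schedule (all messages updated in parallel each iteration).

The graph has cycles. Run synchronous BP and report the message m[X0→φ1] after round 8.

init: all messages = 𝟙 over 2 values
r1 m[φ0→X0] = [4, 0]
r1 m[φ0→X1] = [0, 4]
r1 m[φ1→X0] = [2, 4]
r1 m[φ1→X11] = [2, 8]
r1 m[φ2→X11] = [0, 5]
r1 m[φ2→X8] = [0, 5]
r1 m[φ3→X0] = [2, 1]
r1 m[φ3→X15] = [1, 2]
r1 m[φ4→X8] = [2, 4]
r1 m[φ4→X4] = [4, 2]
r1 m[φ5→X0] = [5, 6]
r1 m[φ5→X10] = [7, 5]
r1 m[φ6→X0] = [2, 8]
r1 m[φ6→X4] = [2, 7]
r1 m[X0→φ0] = [0, 0]
r1 m[X0→φ1] = [0, 0]
r1 m[X0→φ3] = [0, 0]
r1 m[X0→φ5] = [0, 0]
r1 m[X0→φ6] = [0, 0]
r1 m[X11→φ1] = [0, 0]
r1 m[X11→φ2] = [0, 0]
r1 m[X15→φ3] = [0, 0]
r1 m[X10→φ5] = [0, 0]
r1 m[X8→φ2] = [0, 0]
r1 m[X8→φ4] = [0, 0]
r1 m[X4→φ4] = [0, 0]
r1 m[X4→φ6] = [0, 0]
r1 m[X1→φ0] = [0, 0]
r2 m[φ0→X0] = [4, 0]
r2 m[φ0→X1] = [0, 4]
r2 m[φ1→X0] = [2, 4]
r2 m[φ1→X11] = [2, 8]
r2 m[φ2→X11] = [0, 5]
r2 m[φ2→X8] = [0, 5]
r2 m[φ3→X0] = [2, 1]
r2 m[φ3→X15] = [1, 2]
r2 m[φ4→X8] = [2, 4]
r2 m[φ4→X4] = [4, 2]
r2 m[φ5→X0] = [5, 6]
r2 m[φ5→X10] = [7, 5]
r2 m[φ6→X0] = [2, 8]
r2 m[φ6→X4] = [2, 7]
r2 m[X0→φ0] = [11, 19]
r2 m[X0→φ1] = [13, 15]
r2 m[X0→φ3] = [13, 18]
r2 m[X0→φ5] = [10, 13]
r2 m[X0→φ6] = [13, 11]
r2 m[X11→φ1] = [0, 5]
r2 m[X11→φ2] = [2, 8]
r2 m[X15→φ3] = [0, 0]
r2 m[X10→φ5] = [0, 0]
r2 m[X8→φ2] = [2, 4]
r2 m[X8→φ4] = [0, 5]
r2 m[X4→φ4] = [2, 7]
r2 m[X4→φ6] = [4, 2]
r2 m[X1→φ0] = [0, 0]
r3 m[φ0→X0] = [4, 0]
r3 m[φ0→X1] = [15, 18]
r3 m[φ1→X0] = [2, 4]
r3 m[φ1→X11] = [15, 21]
r3 m[φ2→X11] = [2, 8]
r3 m[φ2→X8] = [2, 11]
r3 m[φ3→X0] = [2, 1]
r3 m[φ3→X15] = [15, 15]
r3 m[φ4→X8] = [9, 6]
r3 m[φ4→X4] = [7, 2]
r3 m[φ5→X0] = [5, 6]
r3 m[φ5→X10] = [18, 15]
r3 m[φ6→X0] = [6, 11]
r3 m[φ6→X4] = [15, 20]
r3 m[X0→φ0] = [11, 19]
r3 m[X0→φ1] = [13, 15]
r3 m[X0→φ3] = [13, 18]
r3 m[X0→φ5] = [10, 13]
r3 m[X0→φ6] = [13, 11]
r3 m[X11→φ1] = [0, 5]
r3 m[X11→φ2] = [2, 8]
r3 m[X15→φ3] = [0, 0]
r3 m[X10→φ5] = [0, 0]
r3 m[X8→φ2] = [2, 4]
r3 m[X8→φ4] = [0, 5]
r3 m[X4→φ4] = [2, 7]
r3 m[X4→φ6] = [4, 2]
r3 m[X1→φ0] = [0, 0]
r4 m[φ0→X0] = [4, 0]
r4 m[φ0→X1] = [15, 18]
r4 m[φ1→X0] = [2, 4]
r4 m[φ1→X11] = [15, 21]
r4 m[φ2→X11] = [2, 8]
r4 m[φ2→X8] = [2, 11]
r4 m[φ3→X0] = [2, 1]
r4 m[φ3→X15] = [15, 15]
r4 m[φ4→X8] = [9, 6]
r4 m[φ4→X4] = [7, 2]
r4 m[φ5→X0] = [5, 6]
r4 m[φ5→X10] = [18, 15]
r4 m[φ6→X0] = [6, 11]
r4 m[φ6→X4] = [15, 20]
r4 m[X0→φ0] = [15, 22]
r4 m[X0→φ1] = [17, 18]
r4 m[X0→φ3] = [17, 21]
r4 m[X0→φ5] = [14, 16]
r4 m[X0→φ6] = [13, 11]
r4 m[X11→φ1] = [2, 8]
r4 m[X11→φ2] = [15, 21]
r4 m[X15→φ3] = [0, 0]
r4 m[X10→φ5] = [0, 0]
r4 m[X8→φ2] = [9, 6]
r4 m[X8→φ4] = [2, 11]
r4 m[X4→φ4] = [15, 20]
r4 m[X4→φ6] = [7, 2]
r4 m[X1→φ0] = [0, 0]
r5 m[φ0→X0] = [4, 0]
r5 m[φ0→X1] = [19, 22]
r5 m[φ1→X0] = [4, 6]
r5 m[φ1→X11] = [19, 25]
r5 m[φ2→X11] = [9, 11]
r5 m[φ2→X8] = [15, 24]
r5 m[φ3→X0] = [2, 1]
r5 m[φ3→X15] = [19, 19]
r5 m[φ4→X8] = [22, 19]
r5 m[φ4→X4] = [9, 4]
r5 m[φ5→X0] = [5, 6]
r5 m[φ5→X10] = [22, 19]
r5 m[φ6→X0] = [9, 11]
r5 m[φ6→X4] = [15, 20]
r5 m[X0→φ0] = [15, 22]
r5 m[X0→φ1] = [17, 18]
r5 m[X0→φ3] = [17, 21]
r5 m[X0→φ5] = [14, 16]
r5 m[X0→φ6] = [13, 11]
r5 m[X11→φ1] = [2, 8]
r5 m[X11→φ2] = [15, 21]
r5 m[X15→φ3] = [0, 0]
r5 m[X10→φ5] = [0, 0]
r5 m[X8→φ2] = [9, 6]
r5 m[X8→φ4] = [2, 11]
r5 m[X4→φ4] = [15, 20]
r5 m[X4→φ6] = [7, 2]
r5 m[X1→φ0] = [0, 0]
r6 m[φ0→X0] = [4, 0]
r6 m[φ0→X1] = [19, 22]
r6 m[φ1→X0] = [4, 6]
r6 m[φ1→X11] = [19, 25]
r6 m[φ2→X11] = [9, 11]
r6 m[φ2→X8] = [15, 24]
r6 m[φ3→X0] = [2, 1]
r6 m[φ3→X15] = [19, 19]
r6 m[φ4→X8] = [22, 19]
r6 m[φ4→X4] = [9, 4]
r6 m[φ5→X0] = [5, 6]
r6 m[φ5→X10] = [22, 19]
r6 m[φ6→X0] = [9, 11]
r6 m[φ6→X4] = [15, 20]
r6 m[X0→φ0] = [20, 24]
r6 m[X0→φ1] = [20, 18]
r6 m[X0→φ3] = [22, 23]
r6 m[X0→φ5] = [19, 18]
r6 m[X0→φ6] = [15, 13]
r6 m[X11→φ1] = [9, 11]
r6 m[X11→φ2] = [19, 25]
r6 m[X15→φ3] = [0, 0]
r6 m[X10→φ5] = [0, 0]
r6 m[X8→φ2] = [22, 19]
r6 m[X8→φ4] = [15, 24]
r6 m[X4→φ4] = [15, 20]
r6 m[X4→φ6] = [9, 4]
r6 m[X1→φ0] = [0, 0]
r7 m[φ0→X0] = [4, 0]
r7 m[φ0→X1] = [24, 27]
r7 m[φ1→X0] = [11, 13]
r7 m[φ1→X11] = [22, 27]
r7 m[φ2→X11] = [22, 24]
r7 m[φ2→X8] = [19, 28]
r7 m[φ3→X0] = [2, 1]
r7 m[φ3→X15] = [24, 24]
r7 m[φ4→X8] = [22, 19]
r7 m[φ4→X4] = [22, 17]
r7 m[φ5→X0] = [5, 6]
r7 m[φ5→X10] = [25, 24]
r7 m[φ6→X0] = [11, 13]
r7 m[φ6→X4] = [17, 22]
r7 m[X0→φ0] = [20, 24]
r7 m[X0→φ1] = [20, 18]
r7 m[X0→φ3] = [22, 23]
r7 m[X0→φ5] = [19, 18]
r7 m[X0→φ6] = [15, 13]
r7 m[X11→φ1] = [9, 11]
r7 m[X11→φ2] = [19, 25]
r7 m[X15→φ3] = [0, 0]
r7 m[X10→φ5] = [0, 0]
r7 m[X8→φ2] = [22, 19]
r7 m[X8→φ4] = [15, 24]
r7 m[X4→φ4] = [15, 20]
r7 m[X4→φ6] = [9, 4]
r7 m[X1→φ0] = [0, 0]
r8 m[φ0→X0] = [4, 0]
r8 m[φ0→X1] = [24, 27]
r8 m[φ1→X0] = [11, 13]
r8 m[φ1→X11] = [22, 27]
r8 m[φ2→X11] = [22, 24]
r8 m[φ2→X8] = [19, 28]
r8 m[φ3→X0] = [2, 1]
r8 m[φ3→X15] = [24, 24]
r8 m[φ4→X8] = [22, 19]
r8 m[φ4→X4] = [22, 17]
r8 m[φ5→X0] = [5, 6]
r8 m[φ5→X10] = [25, 24]
r8 m[φ6→X0] = [11, 13]
r8 m[φ6→X4] = [17, 22]
r8 m[X0→φ0] = [29, 33]
r8 m[X0→φ1] = [22, 20]
r8 m[X0→φ3] = [31, 32]
r8 m[X0→φ5] = [28, 27]
r8 m[X0→φ6] = [22, 20]
r8 m[X11→φ1] = [22, 24]
r8 m[X11→φ2] = [22, 27]
r8 m[X15→φ3] = [0, 0]
r8 m[X10→φ5] = [0, 0]
r8 m[X8→φ2] = [22, 19]
r8 m[X8→φ4] = [19, 28]
r8 m[X4→φ4] = [17, 22]
r8 m[X4→φ6] = [22, 17]
r8 m[X1→φ0] = [0, 0]

message @ round 8 = [22, 20]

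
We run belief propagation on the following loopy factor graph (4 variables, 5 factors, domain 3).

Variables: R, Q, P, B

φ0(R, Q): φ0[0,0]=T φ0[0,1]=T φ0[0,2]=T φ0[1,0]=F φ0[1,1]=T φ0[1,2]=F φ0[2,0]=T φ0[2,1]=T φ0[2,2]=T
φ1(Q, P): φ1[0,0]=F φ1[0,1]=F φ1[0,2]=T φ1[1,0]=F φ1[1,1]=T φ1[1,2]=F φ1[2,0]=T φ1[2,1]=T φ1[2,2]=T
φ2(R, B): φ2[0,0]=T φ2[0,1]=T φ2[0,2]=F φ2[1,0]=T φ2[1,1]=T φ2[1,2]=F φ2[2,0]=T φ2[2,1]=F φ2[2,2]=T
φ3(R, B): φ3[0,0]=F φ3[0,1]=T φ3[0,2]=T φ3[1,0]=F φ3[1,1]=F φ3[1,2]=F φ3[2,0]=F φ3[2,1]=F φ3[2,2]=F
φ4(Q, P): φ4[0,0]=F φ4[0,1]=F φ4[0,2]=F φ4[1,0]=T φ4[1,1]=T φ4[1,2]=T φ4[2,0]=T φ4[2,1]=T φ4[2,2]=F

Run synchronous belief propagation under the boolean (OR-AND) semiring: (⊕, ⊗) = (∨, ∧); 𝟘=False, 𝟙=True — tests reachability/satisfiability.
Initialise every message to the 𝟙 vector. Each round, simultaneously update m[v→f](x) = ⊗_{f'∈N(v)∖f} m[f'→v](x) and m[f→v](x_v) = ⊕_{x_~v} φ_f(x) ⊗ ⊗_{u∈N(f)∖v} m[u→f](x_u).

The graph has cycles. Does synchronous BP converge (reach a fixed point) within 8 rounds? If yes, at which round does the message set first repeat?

CONVERGED at round 5

init: all messages = 𝟙 over 3 values
r1 m[φ0→R] = [T, T, T]
r1 m[φ0→Q] = [T, T, T]
r1 m[φ1→Q] = [T, T, T]
r1 m[φ1→P] = [T, T, T]
r1 m[φ2→R] = [T, T, T]
r1 m[φ2→B] = [T, T, T]
r1 m[φ3→R] = [T, F, F]
r1 m[φ3→B] = [F, T, T]
r1 m[φ4→Q] = [F, T, T]
r1 m[φ4→P] = [T, T, T]
r1 m[R→φ0] = [T, T, T]
r1 m[R→φ2] = [T, T, T]
r1 m[R→φ3] = [T, T, T]
r1 m[Q→φ0] = [T, T, T]
r1 m[Q→φ1] = [T, T, T]
r1 m[Q→φ4] = [T, T, T]
r1 m[P→φ1] = [T, T, T]
r1 m[P→φ4] = [T, T, T]
r1 m[B→φ2] = [T, T, T]
r1 m[B→φ3] = [T, T, T]
r2 m[φ0→R] = [T, T, T]
r2 m[φ0→Q] = [T, T, T]
r2 m[φ1→Q] = [T, T, T]
r2 m[φ1→P] = [T, T, T]
r2 m[φ2→R] = [T, T, T]
r2 m[φ2→B] = [T, T, T]
r2 m[φ3→R] = [T, F, F]
r2 m[φ3→B] = [F, T, T]
r2 m[φ4→Q] = [F, T, T]
r2 m[φ4→P] = [T, T, T]
r2 m[R→φ0] = [T, F, F]
r2 m[R→φ2] = [T, F, F]
r2 m[R→φ3] = [T, T, T]
r2 m[Q→φ0] = [F, T, T]
r2 m[Q→φ1] = [F, T, T]
r2 m[Q→φ4] = [T, T, T]
r2 m[P→φ1] = [T, T, T]
r2 m[P→φ4] = [T, T, T]
r2 m[B→φ2] = [F, T, T]
r2 m[B→φ3] = [T, T, T]
r3 m[φ0→R] = [T, T, T]
r3 m[φ0→Q] = [T, T, T]
r3 m[φ1→Q] = [T, T, T]
r3 m[φ1→P] = [T, T, T]
r3 m[φ2→R] = [T, T, T]
r3 m[φ2→B] = [T, T, F]
r3 m[φ3→R] = [T, F, F]
r3 m[φ3→B] = [F, T, T]
r3 m[φ4→Q] = [F, T, T]
r3 m[φ4→P] = [T, T, T]
r3 m[R→φ0] = [T, F, F]
r3 m[R→φ2] = [T, F, F]
r3 m[R→φ3] = [T, T, T]
r3 m[Q→φ0] = [F, T, T]
r3 m[Q→φ1] = [F, T, T]
r3 m[Q→φ4] = [T, T, T]
r3 m[P→φ1] = [T, T, T]
r3 m[P→φ4] = [T, T, T]
r3 m[B→φ2] = [F, T, T]
r3 m[B→φ3] = [T, T, T]
r4 m[φ0→R] = [T, T, T]
r4 m[φ0→Q] = [T, T, T]
r4 m[φ1→Q] = [T, T, T]
r4 m[φ1→P] = [T, T, T]
r4 m[φ2→R] = [T, T, T]
r4 m[φ2→B] = [T, T, F]
r4 m[φ3→R] = [T, F, F]
r4 m[φ3→B] = [F, T, T]
r4 m[φ4→Q] = [F, T, T]
r4 m[φ4→P] = [T, T, T]
r4 m[R→φ0] = [T, F, F]
r4 m[R→φ2] = [T, F, F]
r4 m[R→φ3] = [T, T, T]
r4 m[Q→φ0] = [F, T, T]
r4 m[Q→φ1] = [F, T, T]
r4 m[Q→φ4] = [T, T, T]
r4 m[P→φ1] = [T, T, T]
r4 m[P→φ4] = [T, T, T]
r4 m[B→φ2] = [F, T, T]
r4 m[B→φ3] = [T, T, F]
r5 m[φ0→R] = [T, T, T]
r5 m[φ0→Q] = [T, T, T]
r5 m[φ1→Q] = [T, T, T]
r5 m[φ1→P] = [T, T, T]
r5 m[φ2→R] = [T, T, T]
r5 m[φ2→B] = [T, T, F]
r5 m[φ3→R] = [T, F, F]
r5 m[φ3→B] = [F, T, T]
r5 m[φ4→Q] = [F, T, T]
r5 m[φ4→P] = [T, T, T]
r5 m[R→φ0] = [T, F, F]
r5 m[R→φ2] = [T, F, F]
r5 m[R→φ3] = [T, T, T]
r5 m[Q→φ0] = [F, T, T]
r5 m[Q→φ1] = [F, T, T]
r5 m[Q→φ4] = [T, T, T]
r5 m[P→φ1] = [T, T, T]
r5 m[P→φ4] = [T, T, T]
r5 m[B→φ2] = [F, T, T]
r5 m[B→φ3] = [T, T, F]
fixed point reached at round 5
messages reach a fixed point at round 5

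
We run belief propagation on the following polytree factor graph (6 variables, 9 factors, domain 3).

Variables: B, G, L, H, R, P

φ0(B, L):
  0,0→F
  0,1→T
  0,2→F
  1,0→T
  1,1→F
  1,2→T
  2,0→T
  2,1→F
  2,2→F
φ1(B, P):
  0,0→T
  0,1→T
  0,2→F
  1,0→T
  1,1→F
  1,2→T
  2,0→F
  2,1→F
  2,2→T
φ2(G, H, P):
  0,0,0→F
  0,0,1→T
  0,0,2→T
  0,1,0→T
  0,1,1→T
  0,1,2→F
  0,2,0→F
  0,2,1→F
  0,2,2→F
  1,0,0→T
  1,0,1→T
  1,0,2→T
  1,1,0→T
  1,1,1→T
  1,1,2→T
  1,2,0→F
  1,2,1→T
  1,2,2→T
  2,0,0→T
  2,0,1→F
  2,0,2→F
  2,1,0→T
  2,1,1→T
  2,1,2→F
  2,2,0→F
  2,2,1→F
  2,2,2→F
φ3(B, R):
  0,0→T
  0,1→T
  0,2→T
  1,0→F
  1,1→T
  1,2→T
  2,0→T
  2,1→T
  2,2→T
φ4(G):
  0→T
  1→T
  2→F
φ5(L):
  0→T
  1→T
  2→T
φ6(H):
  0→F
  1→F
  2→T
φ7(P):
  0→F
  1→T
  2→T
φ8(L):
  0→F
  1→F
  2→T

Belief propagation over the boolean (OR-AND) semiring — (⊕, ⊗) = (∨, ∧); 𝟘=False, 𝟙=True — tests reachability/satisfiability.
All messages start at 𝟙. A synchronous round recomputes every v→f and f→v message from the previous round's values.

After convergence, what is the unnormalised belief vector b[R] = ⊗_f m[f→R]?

init: all messages = 𝟙 over 3 values
r1 m[φ0→B] = [T, T, T]
r1 m[φ0→L] = [T, T, T]
r1 m[φ1→B] = [T, T, T]
r1 m[φ1→P] = [T, T, T]
r1 m[φ2→G] = [T, T, T]
r1 m[φ2→H] = [T, T, T]
r1 m[φ2→P] = [T, T, T]
r1 m[φ3→B] = [T, T, T]
r1 m[φ3→R] = [T, T, T]
r1 m[φ4→G] = [T, T, F]
r1 m[φ5→L] = [T, T, T]
r1 m[φ6→H] = [F, F, T]
r1 m[φ7→P] = [F, T, T]
r1 m[φ8→L] = [F, F, T]
r1 m[B→φ0] = [T, T, T]
r1 m[B→φ1] = [T, T, T]
r1 m[B→φ3] = [T, T, T]
r1 m[G→φ2] = [T, T, T]
r1 m[G→φ4] = [T, T, T]
r1 m[L→φ0] = [T, T, T]
r1 m[L→φ5] = [T, T, T]
r1 m[L→φ8] = [T, T, T]
r1 m[H→φ2] = [T, T, T]
r1 m[H→φ6] = [T, T, T]
r1 m[R→φ3] = [T, T, T]
r1 m[P→φ1] = [T, T, T]
r1 m[P→φ2] = [T, T, T]
r1 m[P→φ7] = [T, T, T]
r2 m[φ0→B] = [T, T, T]
r2 m[φ0→L] = [T, T, T]
r2 m[φ1→B] = [T, T, T]
r2 m[φ1→P] = [T, T, T]
r2 m[φ2→G] = [T, T, T]
r2 m[φ2→H] = [T, T, T]
r2 m[φ2→P] = [T, T, T]
r2 m[φ3→B] = [T, T, T]
r2 m[φ3→R] = [T, T, T]
r2 m[φ4→G] = [T, T, F]
r2 m[φ5→L] = [T, T, T]
r2 m[φ6→H] = [F, F, T]
r2 m[φ7→P] = [F, T, T]
r2 m[φ8→L] = [F, F, T]
r2 m[B→φ0] = [T, T, T]
r2 m[B→φ1] = [T, T, T]
r2 m[B→φ3] = [T, T, T]
r2 m[G→φ2] = [T, T, F]
r2 m[G→φ4] = [T, T, T]
r2 m[L→φ0] = [F, F, T]
r2 m[L→φ5] = [F, F, T]
r2 m[L→φ8] = [T, T, T]
r2 m[H→φ2] = [F, F, T]
r2 m[H→φ6] = [T, T, T]
r2 m[R→φ3] = [T, T, T]
r2 m[P→φ1] = [F, T, T]
r2 m[P→φ2] = [F, T, T]
r2 m[P→φ7] = [T, T, T]
r3 m[φ0→B] = [F, T, F]
r3 m[φ0→L] = [T, T, T]
r3 m[φ1→B] = [T, T, T]
r3 m[φ1→P] = [T, T, T]
r3 m[φ2→G] = [F, T, F]
r3 m[φ2→H] = [T, T, T]
r3 m[φ2→P] = [F, T, T]
r3 m[φ3→B] = [T, T, T]
r3 m[φ3→R] = [T, T, T]
r3 m[φ4→G] = [T, T, F]
r3 m[φ5→L] = [T, T, T]
r3 m[φ6→H] = [F, F, T]
r3 m[φ7→P] = [F, T, T]
r3 m[φ8→L] = [F, F, T]
r3 m[B→φ0] = [T, T, T]
r3 m[B→φ1] = [T, T, T]
r3 m[B→φ3] = [T, T, T]
r3 m[G→φ2] = [T, T, F]
r3 m[G→φ4] = [T, T, T]
r3 m[L→φ0] = [F, F, T]
r3 m[L→φ5] = [F, F, T]
r3 m[L→φ8] = [T, T, T]
r3 m[H→φ2] = [F, F, T]
r3 m[H→φ6] = [T, T, T]
r3 m[R→φ3] = [T, T, T]
r3 m[P→φ1] = [F, T, T]
r3 m[P→φ2] = [F, T, T]
r3 m[P→φ7] = [T, T, T]
r4 m[φ0→B] = [F, T, F]
r4 m[φ0→L] = [T, T, T]
r4 m[φ1→B] = [T, T, T]
r4 m[φ1→P] = [T, T, T]
r4 m[φ2→G] = [F, T, F]
r4 m[φ2→H] = [T, T, T]
r4 m[φ2→P] = [F, T, T]
r4 m[φ3→B] = [T, T, T]
r4 m[φ3→R] = [T, T, T]
r4 m[φ4→G] = [T, T, F]
r4 m[φ5→L] = [T, T, T]
r4 m[φ6→H] = [F, F, T]
r4 m[φ7→P] = [F, T, T]
r4 m[φ8→L] = [F, F, T]
r4 m[B→φ0] = [T, T, T]
r4 m[B→φ1] = [F, T, F]
r4 m[B→φ3] = [F, T, F]
r4 m[G→φ2] = [T, T, F]
r4 m[G→φ4] = [F, T, F]
r4 m[L→φ0] = [F, F, T]
r4 m[L→φ5] = [F, F, T]
r4 m[L→φ8] = [T, T, T]
r4 m[H→φ2] = [F, F, T]
r4 m[H→φ6] = [T, T, T]
r4 m[R→φ3] = [T, T, T]
r4 m[P→φ1] = [F, T, T]
r4 m[P→φ2] = [F, T, T]
r4 m[P→φ7] = [F, T, T]
r5 m[φ0→B] = [F, T, F]
r5 m[φ0→L] = [T, T, T]
r5 m[φ1→B] = [T, T, T]
r5 m[φ1→P] = [T, F, T]
r5 m[φ2→G] = [F, T, F]
r5 m[φ2→H] = [T, T, T]
r5 m[φ2→P] = [F, T, T]
r5 m[φ3→B] = [T, T, T]
r5 m[φ3→R] = [F, T, T]
r5 m[φ4→G] = [T, T, F]
r5 m[φ5→L] = [T, T, T]
r5 m[φ6→H] = [F, F, T]
r5 m[φ7→P] = [F, T, T]
r5 m[φ8→L] = [F, F, T]
r5 m[B→φ0] = [T, T, T]
r5 m[B→φ1] = [F, T, F]
r5 m[B→φ3] = [F, T, F]
r5 m[G→φ2] = [T, T, F]
r5 m[G→φ4] = [F, T, F]
r5 m[L→φ0] = [F, F, T]
r5 m[L→φ5] = [F, F, T]
r5 m[L→φ8] = [T, T, T]
r5 m[H→φ2] = [F, F, T]
r5 m[H→φ6] = [T, T, T]
r5 m[R→φ3] = [T, T, T]
r5 m[P→φ1] = [F, T, T]
r5 m[P→φ2] = [F, T, T]
r5 m[P→φ7] = [F, T, T]
r6 m[φ0→B] = [F, T, F]
r6 m[φ0→L] = [T, T, T]
r6 m[φ1→B] = [T, T, T]
r6 m[φ1→P] = [T, F, T]
r6 m[φ2→G] = [F, T, F]
r6 m[φ2→H] = [T, T, T]
r6 m[φ2→P] = [F, T, T]
r6 m[φ3→B] = [T, T, T]
r6 m[φ3→R] = [F, T, T]
r6 m[φ4→G] = [T, T, F]
r6 m[φ5→L] = [T, T, T]
r6 m[φ6→H] = [F, F, T]
r6 m[φ7→P] = [F, T, T]
r6 m[φ8→L] = [F, F, T]
r6 m[B→φ0] = [T, T, T]
r6 m[B→φ1] = [F, T, F]
r6 m[B→φ3] = [F, T, F]
r6 m[G→φ2] = [T, T, F]
r6 m[G→φ4] = [F, T, F]
r6 m[L→φ0] = [F, F, T]
r6 m[L→φ5] = [F, F, T]
r6 m[L→φ8] = [T, T, T]
r6 m[H→φ2] = [F, F, T]
r6 m[H→φ6] = [T, T, T]
r6 m[R→φ3] = [T, T, T]
r6 m[P→φ1] = [F, T, T]
r6 m[P→φ2] = [F, F, T]
r6 m[P→φ7] = [F, F, T]
r7 m[φ0→B] = [F, T, F]
r7 m[φ0→L] = [T, T, T]
r7 m[φ1→B] = [T, T, T]
r7 m[φ1→P] = [T, F, T]
r7 m[φ2→G] = [F, T, F]
r7 m[φ2→H] = [T, T, T]
r7 m[φ2→P] = [F, T, T]
r7 m[φ3→B] = [T, T, T]
r7 m[φ3→R] = [F, T, T]
r7 m[φ4→G] = [T, T, F]
r7 m[φ5→L] = [T, T, T]
r7 m[φ6→H] = [F, F, T]
r7 m[φ7→P] = [F, T, T]
r7 m[φ8→L] = [F, F, T]
r7 m[B→φ0] = [T, T, T]
r7 m[B→φ1] = [F, T, F]
r7 m[B→φ3] = [F, T, F]
r7 m[G→φ2] = [T, T, F]
r7 m[G→φ4] = [F, T, F]
r7 m[L→φ0] = [F, F, T]
r7 m[L→φ5] = [F, F, T]
r7 m[L→φ8] = [T, T, T]
r7 m[H→φ2] = [F, F, T]
r7 m[H→φ6] = [T, T, T]
r7 m[R→φ3] = [T, T, T]
r7 m[P→φ1] = [F, T, T]
r7 m[P→φ2] = [F, F, T]
r7 m[P→φ7] = [F, F, T]
fixed point reached at round 7
b[R] = ⊗ incoming = [F, T, T]

b[R] = [F, T, T]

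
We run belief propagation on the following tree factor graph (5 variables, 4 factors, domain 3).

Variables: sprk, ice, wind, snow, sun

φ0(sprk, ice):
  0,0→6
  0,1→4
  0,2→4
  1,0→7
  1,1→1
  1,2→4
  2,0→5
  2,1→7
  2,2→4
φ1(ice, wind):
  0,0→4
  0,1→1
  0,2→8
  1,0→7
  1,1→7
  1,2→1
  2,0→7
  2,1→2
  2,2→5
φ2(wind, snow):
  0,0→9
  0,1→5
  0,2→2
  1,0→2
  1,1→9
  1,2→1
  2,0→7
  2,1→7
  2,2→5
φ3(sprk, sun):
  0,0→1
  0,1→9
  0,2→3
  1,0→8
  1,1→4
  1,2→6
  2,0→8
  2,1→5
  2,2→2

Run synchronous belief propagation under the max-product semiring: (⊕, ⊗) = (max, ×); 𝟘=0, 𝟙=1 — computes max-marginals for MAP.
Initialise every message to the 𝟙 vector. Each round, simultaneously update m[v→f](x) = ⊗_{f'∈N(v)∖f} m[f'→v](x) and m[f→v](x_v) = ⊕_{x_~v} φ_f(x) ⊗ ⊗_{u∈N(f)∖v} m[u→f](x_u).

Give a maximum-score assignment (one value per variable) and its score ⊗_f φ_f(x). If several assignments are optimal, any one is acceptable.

assignment: (sprk=2, ice=1, wind=0, snow=0, sun=0); score = 3528

init: all messages = 𝟙 over 3 values
r1 m[φ0→sprk] = [6, 7, 7]
r1 m[φ0→ice] = [7, 7, 4]
r1 m[φ1→ice] = [8, 7, 7]
r1 m[φ1→wind] = [7, 7, 8]
r1 m[φ2→wind] = [9, 9, 7]
r1 m[φ2→snow] = [9, 9, 5]
r1 m[φ3→sprk] = [9, 8, 8]
r1 m[φ3→sun] = [8, 9, 6]
r1 m[sprk→φ0] = [1, 1, 1]
r1 m[sprk→φ3] = [1, 1, 1]
r1 m[ice→φ0] = [1, 1, 1]
r1 m[ice→φ1] = [1, 1, 1]
r1 m[wind→φ1] = [1, 1, 1]
r1 m[wind→φ2] = [1, 1, 1]
r1 m[snow→φ2] = [1, 1, 1]
r1 m[sun→φ3] = [1, 1, 1]
r2 m[φ0→sprk] = [6, 7, 7]
r2 m[φ0→ice] = [7, 7, 4]
r2 m[φ1→ice] = [8, 7, 7]
r2 m[φ1→wind] = [7, 7, 8]
r2 m[φ2→wind] = [9, 9, 7]
r2 m[φ2→snow] = [9, 9, 5]
r2 m[φ3→sprk] = [9, 8, 8]
r2 m[φ3→sun] = [8, 9, 6]
r2 m[sprk→φ0] = [9, 8, 8]
r2 m[sprk→φ3] = [6, 7, 7]
r2 m[ice→φ0] = [8, 7, 7]
r2 m[ice→φ1] = [7, 7, 4]
r2 m[wind→φ1] = [9, 9, 7]
r2 m[wind→φ2] = [7, 7, 8]
r2 m[snow→φ2] = [1, 1, 1]
r2 m[sun→φ3] = [1, 1, 1]
r3 m[φ0→sprk] = [48, 56, 49]
r3 m[φ0→ice] = [56, 56, 36]
r3 m[φ1→ice] = [56, 63, 63]
r3 m[φ1→wind] = [49, 49, 56]
r3 m[φ2→wind] = [9, 9, 7]
r3 m[φ2→snow] = [63, 63, 40]
r3 m[φ3→sprk] = [9, 8, 8]
r3 m[φ3→sun] = [56, 54, 42]
r3 m[sprk→φ0] = [9, 8, 8]
r3 m[sprk→φ3] = [6, 7, 7]
r3 m[ice→φ0] = [8, 7, 7]
r3 m[ice→φ1] = [7, 7, 4]
r3 m[wind→φ1] = [9, 9, 7]
r3 m[wind→φ2] = [7, 7, 8]
r3 m[snow→φ2] = [1, 1, 1]
r3 m[sun→φ3] = [1, 1, 1]
r4 m[φ0→sprk] = [48, 56, 49]
r4 m[φ0→ice] = [56, 56, 36]
r4 m[φ1→ice] = [56, 63, 63]
r4 m[φ1→wind] = [49, 49, 56]
r4 m[φ2→wind] = [9, 9, 7]
r4 m[φ2→snow] = [63, 63, 40]
r4 m[φ3→sprk] = [9, 8, 8]
r4 m[φ3→sun] = [56, 54, 42]
r4 m[sprk→φ0] = [9, 8, 8]
r4 m[sprk→φ3] = [48, 56, 49]
r4 m[ice→φ0] = [56, 63, 63]
r4 m[ice→φ1] = [56, 56, 36]
r4 m[wind→φ1] = [9, 9, 7]
r4 m[wind→φ2] = [49, 49, 56]
r4 m[snow→φ2] = [1, 1, 1]
r4 m[sun→φ3] = [1, 1, 1]
r5 m[φ0→sprk] = [336, 392, 441]
r5 m[φ0→ice] = [56, 56, 36]
r5 m[φ1→ice] = [56, 63, 63]
r5 m[φ1→wind] = [392, 392, 448]
r5 m[φ2→wind] = [9, 9, 7]
r5 m[φ2→snow] = [441, 441, 280]
r5 m[φ3→sprk] = [9, 8, 8]
r5 m[φ3→sun] = [448, 432, 336]
r5 m[sprk→φ0] = [9, 8, 8]
r5 m[sprk→φ3] = [48, 56, 49]
r5 m[ice→φ0] = [56, 63, 63]
r5 m[ice→φ1] = [56, 56, 36]
r5 m[wind→φ1] = [9, 9, 7]
r5 m[wind→φ2] = [49, 49, 56]
r5 m[snow→φ2] = [1, 1, 1]
r5 m[sun→φ3] = [1, 1, 1]
r6 m[φ0→sprk] = [336, 392, 441]
r6 m[φ0→ice] = [56, 56, 36]
r6 m[φ1→ice] = [56, 63, 63]
r6 m[φ1→wind] = [392, 392, 448]
r6 m[φ2→wind] = [9, 9, 7]
r6 m[φ2→snow] = [441, 441, 280]
r6 m[φ3→sprk] = [9, 8, 8]
r6 m[φ3→sun] = [448, 432, 336]
r6 m[sprk→φ0] = [9, 8, 8]
r6 m[sprk→φ3] = [336, 392, 441]
r6 m[ice→φ0] = [56, 63, 63]
r6 m[ice→φ1] = [56, 56, 36]
r6 m[wind→φ1] = [9, 9, 7]
r6 m[wind→φ2] = [392, 392, 448]
r6 m[snow→φ2] = [1, 1, 1]
r6 m[sun→φ3] = [1, 1, 1]
r7 m[φ0→sprk] = [336, 392, 441]
r7 m[φ0→ice] = [56, 56, 36]
r7 m[φ1→ice] = [56, 63, 63]
r7 m[φ1→wind] = [392, 392, 448]
r7 m[φ2→wind] = [9, 9, 7]
r7 m[φ2→snow] = [3528, 3528, 2240]
r7 m[φ3→sprk] = [9, 8, 8]
r7 m[φ3→sun] = [3528, 3024, 2352]
r7 m[sprk→φ0] = [9, 8, 8]
r7 m[sprk→φ3] = [336, 392, 441]
r7 m[ice→φ0] = [56, 63, 63]
r7 m[ice→φ1] = [56, 56, 36]
r7 m[wind→φ1] = [9, 9, 7]
r7 m[wind→φ2] = [392, 392, 448]
r7 m[snow→φ2] = [1, 1, 1]
r7 m[sun→φ3] = [1, 1, 1]
r8 m[φ0→sprk] = [336, 392, 441]
r8 m[φ0→ice] = [56, 56, 36]
r8 m[φ1→ice] = [56, 63, 63]
r8 m[φ1→wind] = [392, 392, 448]
r8 m[φ2→wind] = [9, 9, 7]
r8 m[φ2→snow] = [3528, 3528, 2240]
r8 m[φ3→sprk] = [9, 8, 8]
r8 m[φ3→sun] = [3528, 3024, 2352]
r8 m[sprk→φ0] = [9, 8, 8]
r8 m[sprk→φ3] = [336, 392, 441]
r8 m[ice→φ0] = [56, 63, 63]
r8 m[ice→φ1] = [56, 56, 36]
r8 m[wind→φ1] = [9, 9, 7]
r8 m[wind→φ2] = [392, 392, 448]
r8 m[snow→φ2] = [1, 1, 1]
r8 m[sun→φ3] = [1, 1, 1]
fixed point reached at round 8
traceback from sprk: (sprk=2, ice=1, wind=0, snow=0, sun=0), score=3528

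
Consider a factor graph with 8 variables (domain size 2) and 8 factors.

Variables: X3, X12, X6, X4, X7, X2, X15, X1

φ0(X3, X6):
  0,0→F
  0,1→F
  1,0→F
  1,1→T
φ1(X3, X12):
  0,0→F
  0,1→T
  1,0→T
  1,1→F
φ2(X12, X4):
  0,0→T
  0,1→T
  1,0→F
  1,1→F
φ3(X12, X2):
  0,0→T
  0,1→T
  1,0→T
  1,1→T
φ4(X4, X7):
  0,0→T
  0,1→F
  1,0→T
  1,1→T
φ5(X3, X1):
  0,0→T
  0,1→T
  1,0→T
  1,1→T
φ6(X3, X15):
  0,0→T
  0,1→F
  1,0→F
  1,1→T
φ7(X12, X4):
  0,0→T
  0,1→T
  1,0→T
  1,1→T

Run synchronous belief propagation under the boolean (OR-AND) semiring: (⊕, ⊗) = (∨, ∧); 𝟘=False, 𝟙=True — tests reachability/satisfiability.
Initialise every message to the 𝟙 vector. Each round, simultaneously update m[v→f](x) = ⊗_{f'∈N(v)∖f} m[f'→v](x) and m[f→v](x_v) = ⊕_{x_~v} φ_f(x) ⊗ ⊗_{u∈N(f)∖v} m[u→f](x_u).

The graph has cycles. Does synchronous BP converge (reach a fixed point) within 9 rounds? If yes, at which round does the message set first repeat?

init: all messages = 𝟙 over 2 values
r1 m[φ0→X3] = [F, T]
r1 m[φ0→X6] = [F, T]
r1 m[φ1→X3] = [T, T]
r1 m[φ1→X12] = [T, T]
r1 m[φ2→X12] = [T, F]
r1 m[φ2→X4] = [T, T]
r1 m[φ3→X12] = [T, T]
r1 m[φ3→X2] = [T, T]
r1 m[φ4→X4] = [T, T]
r1 m[φ4→X7] = [T, T]
r1 m[φ5→X3] = [T, T]
r1 m[φ5→X1] = [T, T]
r1 m[φ6→X3] = [T, T]
r1 m[φ6→X15] = [T, T]
r1 m[φ7→X12] = [T, T]
r1 m[φ7→X4] = [T, T]
r1 m[X3→φ0] = [T, T]
r1 m[X3→φ1] = [T, T]
r1 m[X3→φ5] = [T, T]
r1 m[X3→φ6] = [T, T]
r1 m[X12→φ1] = [T, T]
r1 m[X12→φ2] = [T, T]
r1 m[X12→φ3] = [T, T]
r1 m[X12→φ7] = [T, T]
r1 m[X6→φ0] = [T, T]
r1 m[X4→φ2] = [T, T]
r1 m[X4→φ4] = [T, T]
r1 m[X4→φ7] = [T, T]
r1 m[X7→φ4] = [T, T]
r1 m[X2→φ3] = [T, T]
r1 m[X15→φ6] = [T, T]
r1 m[X1→φ5] = [T, T]
r2 m[φ0→X3] = [F, T]
r2 m[φ0→X6] = [F, T]
r2 m[φ1→X3] = [T, T]
r2 m[φ1→X12] = [T, T]
r2 m[φ2→X12] = [T, F]
r2 m[φ2→X4] = [T, T]
r2 m[φ3→X12] = [T, T]
r2 m[φ3→X2] = [T, T]
r2 m[φ4→X4] = [T, T]
r2 m[φ4→X7] = [T, T]
r2 m[φ5→X3] = [T, T]
r2 m[φ5→X1] = [T, T]
r2 m[φ6→X3] = [T, T]
r2 m[φ6→X15] = [T, T]
r2 m[φ7→X12] = [T, T]
r2 m[φ7→X4] = [T, T]
r2 m[X3→φ0] = [T, T]
r2 m[X3→φ1] = [F, T]
r2 m[X3→φ5] = [F, T]
r2 m[X3→φ6] = [F, T]
r2 m[X12→φ1] = [T, F]
r2 m[X12→φ2] = [T, T]
r2 m[X12→φ3] = [T, F]
r2 m[X12→φ7] = [T, F]
r2 m[X6→φ0] = [T, T]
r2 m[X4→φ2] = [T, T]
r2 m[X4→φ4] = [T, T]
r2 m[X4→φ7] = [T, T]
r2 m[X7→φ4] = [T, T]
r2 m[X2→φ3] = [T, T]
r2 m[X15→φ6] = [T, T]
r2 m[X1→φ5] = [T, T]
r3 m[φ0→X3] = [F, T]
r3 m[φ0→X6] = [F, T]
r3 m[φ1→X3] = [F, T]
r3 m[φ1→X12] = [T, F]
r3 m[φ2→X12] = [T, F]
r3 m[φ2→X4] = [T, T]
r3 m[φ3→X12] = [T, T]
r3 m[φ3→X2] = [T, T]
r3 m[φ4→X4] = [T, T]
r3 m[φ4→X7] = [T, T]
r3 m[φ5→X3] = [T, T]
r3 m[φ5→X1] = [T, T]
r3 m[φ6→X3] = [T, T]
r3 m[φ6→X15] = [F, T]
r3 m[φ7→X12] = [T, T]
r3 m[φ7→X4] = [T, T]
r3 m[X3→φ0] = [T, T]
r3 m[X3→φ1] = [F, T]
r3 m[X3→φ5] = [F, T]
r3 m[X3→φ6] = [F, T]
r3 m[X12→φ1] = [T, F]
r3 m[X12→φ2] = [T, T]
r3 m[X12→φ3] = [T, F]
r3 m[X12→φ7] = [T, F]
r3 m[X6→φ0] = [T, T]
r3 m[X4→φ2] = [T, T]
r3 m[X4→φ4] = [T, T]
r3 m[X4→φ7] = [T, T]
r3 m[X7→φ4] = [T, T]
r3 m[X2→φ3] = [T, T]
r3 m[X15→φ6] = [T, T]
r3 m[X1→φ5] = [T, T]
r4 m[φ0→X3] = [F, T]
r4 m[φ0→X6] = [F, T]
r4 m[φ1→X3] = [F, T]
r4 m[φ1→X12] = [T, F]
r4 m[φ2→X12] = [T, F]
r4 m[φ2→X4] = [T, T]
r4 m[φ3→X12] = [T, T]
r4 m[φ3→X2] = [T, T]
r4 m[φ4→X4] = [T, T]
r4 m[φ4→X7] = [T, T]
r4 m[φ5→X3] = [T, T]
r4 m[φ5→X1] = [T, T]
r4 m[φ6→X3] = [T, T]
r4 m[φ6→X15] = [F, T]
r4 m[φ7→X12] = [T, T]
r4 m[φ7→X4] = [T, T]
r4 m[X3→φ0] = [F, T]
r4 m[X3→φ1] = [F, T]
r4 m[X3→φ5] = [F, T]
r4 m[X3→φ6] = [F, T]
r4 m[X12→φ1] = [T, F]
r4 m[X12→φ2] = [T, F]
r4 m[X12→φ3] = [T, F]
r4 m[X12→φ7] = [T, F]
r4 m[X6→φ0] = [T, T]
r4 m[X4→φ2] = [T, T]
r4 m[X4→φ4] = [T, T]
r4 m[X4→φ7] = [T, T]
r4 m[X7→φ4] = [T, T]
r4 m[X2→φ3] = [T, T]
r4 m[X15→φ6] = [T, T]
r4 m[X1→φ5] = [T, T]
r5 m[φ0→X3] = [F, T]
r5 m[φ0→X6] = [F, T]
r5 m[φ1→X3] = [F, T]
r5 m[φ1→X12] = [T, F]
r5 m[φ2→X12] = [T, F]
r5 m[φ2→X4] = [T, T]
r5 m[φ3→X12] = [T, T]
r5 m[φ3→X2] = [T, T]
r5 m[φ4→X4] = [T, T]
r5 m[φ4→X7] = [T, T]
r5 m[φ5→X3] = [T, T]
r5 m[φ5→X1] = [T, T]
r5 m[φ6→X3] = [T, T]
r5 m[φ6→X15] = [F, T]
r5 m[φ7→X12] = [T, T]
r5 m[φ7→X4] = [T, T]
r5 m[X3→φ0] = [F, T]
r5 m[X3→φ1] = [F, T]
r5 m[X3→φ5] = [F, T]
r5 m[X3→φ6] = [F, T]
r5 m[X12→φ1] = [T, F]
r5 m[X12→φ2] = [T, F]
r5 m[X12→φ3] = [T, F]
r5 m[X12→φ7] = [T, F]
r5 m[X6→φ0] = [T, T]
r5 m[X4→φ2] = [T, T]
r5 m[X4→φ4] = [T, T]
r5 m[X4→φ7] = [T, T]
r5 m[X7→φ4] = [T, T]
r5 m[X2→φ3] = [T, T]
r5 m[X15→φ6] = [T, T]
r5 m[X1→φ5] = [T, T]
fixed point reached at round 5
messages reach a fixed point at round 5

CONVERGED at round 5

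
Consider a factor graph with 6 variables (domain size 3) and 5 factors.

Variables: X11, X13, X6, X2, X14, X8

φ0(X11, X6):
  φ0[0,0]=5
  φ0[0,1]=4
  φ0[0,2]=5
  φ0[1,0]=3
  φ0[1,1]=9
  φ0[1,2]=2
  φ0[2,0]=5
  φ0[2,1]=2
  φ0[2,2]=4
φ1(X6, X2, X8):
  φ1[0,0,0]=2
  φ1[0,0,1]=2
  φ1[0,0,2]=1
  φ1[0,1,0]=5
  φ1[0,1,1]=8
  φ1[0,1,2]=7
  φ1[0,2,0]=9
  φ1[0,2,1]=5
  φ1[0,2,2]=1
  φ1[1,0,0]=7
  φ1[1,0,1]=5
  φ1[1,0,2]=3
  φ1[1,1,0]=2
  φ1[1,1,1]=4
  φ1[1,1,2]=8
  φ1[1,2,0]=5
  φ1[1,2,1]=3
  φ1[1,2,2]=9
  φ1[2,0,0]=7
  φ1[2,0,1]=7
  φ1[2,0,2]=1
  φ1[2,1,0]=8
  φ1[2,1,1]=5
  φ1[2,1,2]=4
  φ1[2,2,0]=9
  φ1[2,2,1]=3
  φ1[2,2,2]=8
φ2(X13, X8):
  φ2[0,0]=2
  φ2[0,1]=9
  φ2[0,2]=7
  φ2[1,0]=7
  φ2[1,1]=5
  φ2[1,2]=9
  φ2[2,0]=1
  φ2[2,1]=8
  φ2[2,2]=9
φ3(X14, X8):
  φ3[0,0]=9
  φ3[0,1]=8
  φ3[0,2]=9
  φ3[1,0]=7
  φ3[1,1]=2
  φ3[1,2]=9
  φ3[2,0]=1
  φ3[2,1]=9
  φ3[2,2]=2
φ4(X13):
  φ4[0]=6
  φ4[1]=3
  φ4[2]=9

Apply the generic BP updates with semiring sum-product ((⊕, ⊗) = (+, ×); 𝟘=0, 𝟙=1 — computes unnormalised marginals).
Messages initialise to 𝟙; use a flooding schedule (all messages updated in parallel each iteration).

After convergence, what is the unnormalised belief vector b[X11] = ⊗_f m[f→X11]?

init: all messages = 𝟙 over 3 values
r1 m[φ0→X11] = [14, 14, 11]
r1 m[φ0→X6] = [13, 15, 11]
r1 m[φ1→X6] = [40, 46, 52]
r1 m[φ1→X2] = [35, 51, 52]
r1 m[φ1→X8] = [54, 42, 42]
r1 m[φ2→X13] = [18, 21, 18]
r1 m[φ2→X8] = [10, 22, 25]
r1 m[φ3→X14] = [26, 18, 12]
r1 m[φ3→X8] = [17, 19, 20]
r1 m[φ4→X13] = [6, 3, 9]
r1 m[X11→φ0] = [1, 1, 1]
r1 m[X13→φ2] = [1, 1, 1]
r1 m[X13→φ4] = [1, 1, 1]
r1 m[X6→φ0] = [1, 1, 1]
r1 m[X6→φ1] = [1, 1, 1]
r1 m[X2→φ1] = [1, 1, 1]
r1 m[X14→φ3] = [1, 1, 1]
r1 m[X8→φ1] = [1, 1, 1]
r1 m[X8→φ2] = [1, 1, 1]
r1 m[X8→φ3] = [1, 1, 1]
r2 m[φ0→X11] = [14, 14, 11]
r2 m[φ0→X6] = [13, 15, 11]
r2 m[φ1→X6] = [40, 46, 52]
r2 m[φ1→X2] = [35, 51, 52]
r2 m[φ1→X8] = [54, 42, 42]
r2 m[φ2→X13] = [18, 21, 18]
r2 m[φ2→X8] = [10, 22, 25]
r2 m[φ3→X14] = [26, 18, 12]
r2 m[φ3→X8] = [17, 19, 20]
r2 m[φ4→X13] = [6, 3, 9]
r2 m[X11→φ0] = [1, 1, 1]
r2 m[X13→φ2] = [6, 3, 9]
r2 m[X13→φ4] = [18, 21, 18]
r2 m[X6→φ0] = [40, 46, 52]
r2 m[X6→φ1] = [13, 15, 11]
r2 m[X2→φ1] = [1, 1, 1]
r2 m[X14→φ3] = [1, 1, 1]
r2 m[X8→φ1] = [170, 418, 500]
r2 m[X8→φ2] = [918, 798, 840]
r2 m[X8→φ3] = [540, 924, 1050]
r3 m[φ0→X11] = [644, 638, 500]
r3 m[φ0→X6] = [13, 15, 11]
r3 m[φ1→X6] = [13490, 17396, 16850]
r3 m[φ1→X2] = [144264, 250152, 227244]
r3 m[φ1→X8] = [682, 540, 560]
r3 m[φ2→X13] = [14898, 17976, 14862]
r3 m[φ2→X8] = [42, 141, 150]
r3 m[φ3→X14] = [21702, 15078, 10956]
r3 m[φ3→X8] = [17, 19, 20]
r3 m[φ4→X13] = [6, 3, 9]
r3 m[X11→φ0] = [1, 1, 1]
r3 m[X13→φ2] = [6, 3, 9]
r3 m[X13→φ4] = [18, 21, 18]
r3 m[X6→φ0] = [40, 46, 52]
r3 m[X6→φ1] = [13, 15, 11]
r3 m[X2→φ1] = [1, 1, 1]
r3 m[X14→φ3] = [1, 1, 1]
r3 m[X8→φ1] = [170, 418, 500]
r3 m[X8→φ2] = [918, 798, 840]
r3 m[X8→φ3] = [540, 924, 1050]
r4 m[φ0→X11] = [644, 638, 500]
r4 m[φ0→X6] = [13, 15, 11]
r4 m[φ1→X6] = [13490, 17396, 16850]
r4 m[φ1→X2] = [144264, 250152, 227244]
r4 m[φ1→X8] = [682, 540, 560]
r4 m[φ2→X13] = [14898, 17976, 14862]
r4 m[φ2→X8] = [42, 141, 150]
r4 m[φ3→X14] = [21702, 15078, 10956]
r4 m[φ3→X8] = [17, 19, 20]
r4 m[φ4→X13] = [6, 3, 9]
r4 m[X11→φ0] = [1, 1, 1]
r4 m[X13→φ2] = [6, 3, 9]
r4 m[X13→φ4] = [14898, 17976, 14862]
r4 m[X6→φ0] = [13490, 17396, 16850]
r4 m[X6→φ1] = [13, 15, 11]
r4 m[X2→φ1] = [1, 1, 1]
r4 m[X14→φ3] = [1, 1, 1]
r4 m[X8→φ1] = [714, 2679, 3000]
r4 m[X8→φ2] = [11594, 10260, 11200]
r4 m[X8→φ3] = [28644, 76140, 84000]
r5 m[φ0→X11] = [221284, 230734, 169642]
r5 m[φ0→X6] = [13, 15, 11]
r5 m[φ1→X6] = [78609, 102144, 96321]
r5 m[φ1→X2] = [832374, 1482363, 1298871]
r5 m[φ1→X8] = [682, 540, 560]
r5 m[φ2→X13] = [193928, 233258, 194474]
r5 m[φ2→X8] = [42, 141, 150]
r5 m[φ3→X14] = [1622916, 1108788, 881904]
r5 m[φ3→X8] = [17, 19, 20]
r5 m[φ4→X13] = [6, 3, 9]
r5 m[X11→φ0] = [1, 1, 1]
r5 m[X13→φ2] = [6, 3, 9]
r5 m[X13→φ4] = [14898, 17976, 14862]
r5 m[X6→φ0] = [13490, 17396, 16850]
r5 m[X6→φ1] = [13, 15, 11]
r5 m[X2→φ1] = [1, 1, 1]
r5 m[X14→φ3] = [1, 1, 1]
r5 m[X8→φ1] = [714, 2679, 3000]
r5 m[X8→φ2] = [11594, 10260, 11200]
r5 m[X8→φ3] = [28644, 76140, 84000]
r6 m[φ0→X11] = [221284, 230734, 169642]
r6 m[φ0→X6] = [13, 15, 11]
r6 m[φ1→X6] = [78609, 102144, 96321]
r6 m[φ1→X2] = [832374, 1482363, 1298871]
r6 m[φ1→X8] = [682, 540, 560]
r6 m[φ2→X13] = [193928, 233258, 194474]
r6 m[φ2→X8] = [42, 141, 150]
r6 m[φ3→X14] = [1622916, 1108788, 881904]
r6 m[φ3→X8] = [17, 19, 20]
r6 m[φ4→X13] = [6, 3, 9]
r6 m[X11→φ0] = [1, 1, 1]
r6 m[X13→φ2] = [6, 3, 9]
r6 m[X13→φ4] = [193928, 233258, 194474]
r6 m[X6→φ0] = [78609, 102144, 96321]
r6 m[X6→φ1] = [13, 15, 11]
r6 m[X2→φ1] = [1, 1, 1]
r6 m[X14→φ3] = [1, 1, 1]
r6 m[X8→φ1] = [714, 2679, 3000]
r6 m[X8→φ2] = [11594, 10260, 11200]
r6 m[X8→φ3] = [28644, 76140, 84000]
r7 m[φ0→X11] = [1283226, 1347765, 982617]
r7 m[φ0→X6] = [13, 15, 11]
r7 m[φ1→X6] = [78609, 102144, 96321]
r7 m[φ1→X2] = [832374, 1482363, 1298871]
r7 m[φ1→X8] = [682, 540, 560]
r7 m[φ2→X13] = [193928, 233258, 194474]
r7 m[φ2→X8] = [42, 141, 150]
r7 m[φ3→X14] = [1622916, 1108788, 881904]
r7 m[φ3→X8] = [17, 19, 20]
r7 m[φ4→X13] = [6, 3, 9]
r7 m[X11→φ0] = [1, 1, 1]
r7 m[X13→φ2] = [6, 3, 9]
r7 m[X13→φ4] = [193928, 233258, 194474]
r7 m[X6→φ0] = [78609, 102144, 96321]
r7 m[X6→φ1] = [13, 15, 11]
r7 m[X2→φ1] = [1, 1, 1]
r7 m[X14→φ3] = [1, 1, 1]
r7 m[X8→φ1] = [714, 2679, 3000]
r7 m[X8→φ2] = [11594, 10260, 11200]
r7 m[X8→φ3] = [28644, 76140, 84000]
r8 m[φ0→X11] = [1283226, 1347765, 982617]
r8 m[φ0→X6] = [13, 15, 11]
r8 m[φ1→X6] = [78609, 102144, 96321]
r8 m[φ1→X2] = [832374, 1482363, 1298871]
r8 m[φ1→X8] = [682, 540, 560]
r8 m[φ2→X13] = [193928, 233258, 194474]
r8 m[φ2→X8] = [42, 141, 150]
r8 m[φ3→X14] = [1622916, 1108788, 881904]
r8 m[φ3→X8] = [17, 19, 20]
r8 m[φ4→X13] = [6, 3, 9]
r8 m[X11→φ0] = [1, 1, 1]
r8 m[X13→φ2] = [6, 3, 9]
r8 m[X13→φ4] = [193928, 233258, 194474]
r8 m[X6→φ0] = [78609, 102144, 96321]
r8 m[X6→φ1] = [13, 15, 11]
r8 m[X2→φ1] = [1, 1, 1]
r8 m[X14→φ3] = [1, 1, 1]
r8 m[X8→φ1] = [714, 2679, 3000]
r8 m[X8→φ2] = [11594, 10260, 11200]
r8 m[X8→φ3] = [28644, 76140, 84000]
fixed point reached at round 8
b[X11] = ⊗ incoming = [1283226, 1347765, 982617]

b[X11] = [1283226, 1347765, 982617]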